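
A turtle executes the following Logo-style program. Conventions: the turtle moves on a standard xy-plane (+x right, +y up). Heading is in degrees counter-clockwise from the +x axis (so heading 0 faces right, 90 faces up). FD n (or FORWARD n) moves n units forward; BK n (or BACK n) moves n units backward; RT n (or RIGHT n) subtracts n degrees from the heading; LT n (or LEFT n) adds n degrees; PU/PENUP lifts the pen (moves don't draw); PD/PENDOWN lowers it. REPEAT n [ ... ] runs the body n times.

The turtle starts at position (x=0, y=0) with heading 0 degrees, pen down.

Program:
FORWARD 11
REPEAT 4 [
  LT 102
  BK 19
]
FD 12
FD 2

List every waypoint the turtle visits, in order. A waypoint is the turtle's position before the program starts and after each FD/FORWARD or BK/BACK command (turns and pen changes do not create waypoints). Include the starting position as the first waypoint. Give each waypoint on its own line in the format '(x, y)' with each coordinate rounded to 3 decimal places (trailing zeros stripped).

Answer: (0, 0)
(11, 0)
(14.95, -18.585)
(32.308, -10.857)
(21.14, 4.515)
(8.426, -9.605)
(16.456, -0.687)
(17.794, 0.799)

Derivation:
Executing turtle program step by step:
Start: pos=(0,0), heading=0, pen down
FD 11: (0,0) -> (11,0) [heading=0, draw]
REPEAT 4 [
  -- iteration 1/4 --
  LT 102: heading 0 -> 102
  BK 19: (11,0) -> (14.95,-18.585) [heading=102, draw]
  -- iteration 2/4 --
  LT 102: heading 102 -> 204
  BK 19: (14.95,-18.585) -> (32.308,-10.857) [heading=204, draw]
  -- iteration 3/4 --
  LT 102: heading 204 -> 306
  BK 19: (32.308,-10.857) -> (21.14,4.515) [heading=306, draw]
  -- iteration 4/4 --
  LT 102: heading 306 -> 48
  BK 19: (21.14,4.515) -> (8.426,-9.605) [heading=48, draw]
]
FD 12: (8.426,-9.605) -> (16.456,-0.687) [heading=48, draw]
FD 2: (16.456,-0.687) -> (17.794,0.799) [heading=48, draw]
Final: pos=(17.794,0.799), heading=48, 7 segment(s) drawn
Waypoints (8 total):
(0, 0)
(11, 0)
(14.95, -18.585)
(32.308, -10.857)
(21.14, 4.515)
(8.426, -9.605)
(16.456, -0.687)
(17.794, 0.799)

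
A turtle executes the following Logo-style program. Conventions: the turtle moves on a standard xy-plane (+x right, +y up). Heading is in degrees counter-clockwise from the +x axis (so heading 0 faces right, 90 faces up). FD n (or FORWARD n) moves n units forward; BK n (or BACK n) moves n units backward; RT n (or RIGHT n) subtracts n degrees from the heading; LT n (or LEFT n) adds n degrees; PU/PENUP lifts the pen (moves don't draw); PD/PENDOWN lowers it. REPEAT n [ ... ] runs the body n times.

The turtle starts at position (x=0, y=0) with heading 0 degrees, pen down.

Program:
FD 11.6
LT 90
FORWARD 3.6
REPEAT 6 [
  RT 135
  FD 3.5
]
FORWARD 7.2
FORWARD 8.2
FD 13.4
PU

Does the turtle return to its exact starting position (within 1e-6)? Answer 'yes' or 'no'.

Executing turtle program step by step:
Start: pos=(0,0), heading=0, pen down
FD 11.6: (0,0) -> (11.6,0) [heading=0, draw]
LT 90: heading 0 -> 90
FD 3.6: (11.6,0) -> (11.6,3.6) [heading=90, draw]
REPEAT 6 [
  -- iteration 1/6 --
  RT 135: heading 90 -> 315
  FD 3.5: (11.6,3.6) -> (14.075,1.125) [heading=315, draw]
  -- iteration 2/6 --
  RT 135: heading 315 -> 180
  FD 3.5: (14.075,1.125) -> (10.575,1.125) [heading=180, draw]
  -- iteration 3/6 --
  RT 135: heading 180 -> 45
  FD 3.5: (10.575,1.125) -> (13.05,3.6) [heading=45, draw]
  -- iteration 4/6 --
  RT 135: heading 45 -> 270
  FD 3.5: (13.05,3.6) -> (13.05,0.1) [heading=270, draw]
  -- iteration 5/6 --
  RT 135: heading 270 -> 135
  FD 3.5: (13.05,0.1) -> (10.575,2.575) [heading=135, draw]
  -- iteration 6/6 --
  RT 135: heading 135 -> 0
  FD 3.5: (10.575,2.575) -> (14.075,2.575) [heading=0, draw]
]
FD 7.2: (14.075,2.575) -> (21.275,2.575) [heading=0, draw]
FD 8.2: (21.275,2.575) -> (29.475,2.575) [heading=0, draw]
FD 13.4: (29.475,2.575) -> (42.875,2.575) [heading=0, draw]
PU: pen up
Final: pos=(42.875,2.575), heading=0, 11 segment(s) drawn

Start position: (0, 0)
Final position: (42.875, 2.575)
Distance = 42.952; >= 1e-6 -> NOT closed

Answer: no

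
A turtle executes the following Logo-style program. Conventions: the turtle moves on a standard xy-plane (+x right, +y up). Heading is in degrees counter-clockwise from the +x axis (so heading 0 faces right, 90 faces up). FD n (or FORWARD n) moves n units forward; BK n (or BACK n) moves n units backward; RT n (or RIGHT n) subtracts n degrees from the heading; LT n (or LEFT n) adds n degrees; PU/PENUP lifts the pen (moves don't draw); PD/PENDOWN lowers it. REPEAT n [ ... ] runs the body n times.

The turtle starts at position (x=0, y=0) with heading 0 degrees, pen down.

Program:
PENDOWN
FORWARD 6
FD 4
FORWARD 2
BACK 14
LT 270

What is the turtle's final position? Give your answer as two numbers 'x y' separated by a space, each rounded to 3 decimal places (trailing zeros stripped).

Executing turtle program step by step:
Start: pos=(0,0), heading=0, pen down
PD: pen down
FD 6: (0,0) -> (6,0) [heading=0, draw]
FD 4: (6,0) -> (10,0) [heading=0, draw]
FD 2: (10,0) -> (12,0) [heading=0, draw]
BK 14: (12,0) -> (-2,0) [heading=0, draw]
LT 270: heading 0 -> 270
Final: pos=(-2,0), heading=270, 4 segment(s) drawn

Answer: -2 0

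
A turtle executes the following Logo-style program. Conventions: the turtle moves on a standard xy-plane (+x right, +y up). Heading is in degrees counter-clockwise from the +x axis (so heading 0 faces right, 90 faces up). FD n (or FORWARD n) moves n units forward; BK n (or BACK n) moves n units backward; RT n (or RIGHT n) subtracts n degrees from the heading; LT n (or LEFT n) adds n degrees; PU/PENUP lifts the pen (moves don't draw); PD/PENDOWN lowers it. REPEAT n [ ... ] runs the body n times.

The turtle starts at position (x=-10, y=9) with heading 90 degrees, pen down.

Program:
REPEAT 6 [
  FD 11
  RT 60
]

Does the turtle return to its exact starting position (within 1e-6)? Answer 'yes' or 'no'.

Answer: yes

Derivation:
Executing turtle program step by step:
Start: pos=(-10,9), heading=90, pen down
REPEAT 6 [
  -- iteration 1/6 --
  FD 11: (-10,9) -> (-10,20) [heading=90, draw]
  RT 60: heading 90 -> 30
  -- iteration 2/6 --
  FD 11: (-10,20) -> (-0.474,25.5) [heading=30, draw]
  RT 60: heading 30 -> 330
  -- iteration 3/6 --
  FD 11: (-0.474,25.5) -> (9.053,20) [heading=330, draw]
  RT 60: heading 330 -> 270
  -- iteration 4/6 --
  FD 11: (9.053,20) -> (9.053,9) [heading=270, draw]
  RT 60: heading 270 -> 210
  -- iteration 5/6 --
  FD 11: (9.053,9) -> (-0.474,3.5) [heading=210, draw]
  RT 60: heading 210 -> 150
  -- iteration 6/6 --
  FD 11: (-0.474,3.5) -> (-10,9) [heading=150, draw]
  RT 60: heading 150 -> 90
]
Final: pos=(-10,9), heading=90, 6 segment(s) drawn

Start position: (-10, 9)
Final position: (-10, 9)
Distance = 0; < 1e-6 -> CLOSED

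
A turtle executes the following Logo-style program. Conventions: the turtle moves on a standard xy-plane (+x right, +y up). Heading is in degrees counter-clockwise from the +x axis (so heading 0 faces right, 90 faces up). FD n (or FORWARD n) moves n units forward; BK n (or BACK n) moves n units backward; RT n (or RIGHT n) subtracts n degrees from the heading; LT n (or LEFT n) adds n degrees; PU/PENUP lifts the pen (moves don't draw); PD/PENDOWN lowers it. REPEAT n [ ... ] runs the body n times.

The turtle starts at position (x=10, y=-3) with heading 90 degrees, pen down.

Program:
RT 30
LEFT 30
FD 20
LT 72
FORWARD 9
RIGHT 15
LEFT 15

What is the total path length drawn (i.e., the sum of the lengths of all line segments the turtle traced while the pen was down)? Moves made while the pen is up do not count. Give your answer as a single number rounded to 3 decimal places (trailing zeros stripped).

Answer: 29

Derivation:
Executing turtle program step by step:
Start: pos=(10,-3), heading=90, pen down
RT 30: heading 90 -> 60
LT 30: heading 60 -> 90
FD 20: (10,-3) -> (10,17) [heading=90, draw]
LT 72: heading 90 -> 162
FD 9: (10,17) -> (1.44,19.781) [heading=162, draw]
RT 15: heading 162 -> 147
LT 15: heading 147 -> 162
Final: pos=(1.44,19.781), heading=162, 2 segment(s) drawn

Segment lengths:
  seg 1: (10,-3) -> (10,17), length = 20
  seg 2: (10,17) -> (1.44,19.781), length = 9
Total = 29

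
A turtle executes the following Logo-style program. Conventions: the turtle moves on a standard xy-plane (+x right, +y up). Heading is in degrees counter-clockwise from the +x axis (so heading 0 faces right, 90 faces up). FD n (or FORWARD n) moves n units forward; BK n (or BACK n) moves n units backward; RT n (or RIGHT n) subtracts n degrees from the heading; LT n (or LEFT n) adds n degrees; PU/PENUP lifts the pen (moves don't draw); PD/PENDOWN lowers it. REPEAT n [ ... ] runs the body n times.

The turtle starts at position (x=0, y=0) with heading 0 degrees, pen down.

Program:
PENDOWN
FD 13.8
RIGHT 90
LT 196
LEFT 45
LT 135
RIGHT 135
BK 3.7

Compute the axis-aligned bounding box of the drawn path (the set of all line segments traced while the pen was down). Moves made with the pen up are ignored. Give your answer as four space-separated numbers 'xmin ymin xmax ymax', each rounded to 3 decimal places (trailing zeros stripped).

Answer: 0 -1.794 17.036 0

Derivation:
Executing turtle program step by step:
Start: pos=(0,0), heading=0, pen down
PD: pen down
FD 13.8: (0,0) -> (13.8,0) [heading=0, draw]
RT 90: heading 0 -> 270
LT 196: heading 270 -> 106
LT 45: heading 106 -> 151
LT 135: heading 151 -> 286
RT 135: heading 286 -> 151
BK 3.7: (13.8,0) -> (17.036,-1.794) [heading=151, draw]
Final: pos=(17.036,-1.794), heading=151, 2 segment(s) drawn

Segment endpoints: x in {0, 13.8, 17.036}, y in {-1.794, 0}
xmin=0, ymin=-1.794, xmax=17.036, ymax=0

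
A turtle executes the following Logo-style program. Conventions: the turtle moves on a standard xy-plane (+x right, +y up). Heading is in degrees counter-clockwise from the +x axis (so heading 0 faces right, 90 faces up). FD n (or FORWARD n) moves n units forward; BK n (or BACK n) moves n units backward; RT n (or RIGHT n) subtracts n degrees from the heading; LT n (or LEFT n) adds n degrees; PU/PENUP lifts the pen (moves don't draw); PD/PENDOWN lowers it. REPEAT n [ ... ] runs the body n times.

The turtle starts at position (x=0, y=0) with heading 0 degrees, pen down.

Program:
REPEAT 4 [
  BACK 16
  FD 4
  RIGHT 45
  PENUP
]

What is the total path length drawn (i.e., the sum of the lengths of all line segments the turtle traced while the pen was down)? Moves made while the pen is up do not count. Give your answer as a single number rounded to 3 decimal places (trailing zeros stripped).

Answer: 20

Derivation:
Executing turtle program step by step:
Start: pos=(0,0), heading=0, pen down
REPEAT 4 [
  -- iteration 1/4 --
  BK 16: (0,0) -> (-16,0) [heading=0, draw]
  FD 4: (-16,0) -> (-12,0) [heading=0, draw]
  RT 45: heading 0 -> 315
  PU: pen up
  -- iteration 2/4 --
  BK 16: (-12,0) -> (-23.314,11.314) [heading=315, move]
  FD 4: (-23.314,11.314) -> (-20.485,8.485) [heading=315, move]
  RT 45: heading 315 -> 270
  PU: pen up
  -- iteration 3/4 --
  BK 16: (-20.485,8.485) -> (-20.485,24.485) [heading=270, move]
  FD 4: (-20.485,24.485) -> (-20.485,20.485) [heading=270, move]
  RT 45: heading 270 -> 225
  PU: pen up
  -- iteration 4/4 --
  BK 16: (-20.485,20.485) -> (-9.172,31.799) [heading=225, move]
  FD 4: (-9.172,31.799) -> (-12,28.971) [heading=225, move]
  RT 45: heading 225 -> 180
  PU: pen up
]
Final: pos=(-12,28.971), heading=180, 2 segment(s) drawn

Segment lengths:
  seg 1: (0,0) -> (-16,0), length = 16
  seg 2: (-16,0) -> (-12,0), length = 4
Total = 20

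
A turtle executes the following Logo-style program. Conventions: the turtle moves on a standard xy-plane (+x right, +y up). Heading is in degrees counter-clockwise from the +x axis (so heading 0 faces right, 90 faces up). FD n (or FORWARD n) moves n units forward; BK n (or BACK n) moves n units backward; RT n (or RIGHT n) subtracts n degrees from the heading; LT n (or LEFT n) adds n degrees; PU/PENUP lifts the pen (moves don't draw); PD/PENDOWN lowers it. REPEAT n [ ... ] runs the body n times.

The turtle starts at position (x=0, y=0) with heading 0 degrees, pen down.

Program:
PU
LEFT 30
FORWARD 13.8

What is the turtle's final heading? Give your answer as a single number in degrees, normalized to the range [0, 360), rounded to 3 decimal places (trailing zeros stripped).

Executing turtle program step by step:
Start: pos=(0,0), heading=0, pen down
PU: pen up
LT 30: heading 0 -> 30
FD 13.8: (0,0) -> (11.951,6.9) [heading=30, move]
Final: pos=(11.951,6.9), heading=30, 0 segment(s) drawn

Answer: 30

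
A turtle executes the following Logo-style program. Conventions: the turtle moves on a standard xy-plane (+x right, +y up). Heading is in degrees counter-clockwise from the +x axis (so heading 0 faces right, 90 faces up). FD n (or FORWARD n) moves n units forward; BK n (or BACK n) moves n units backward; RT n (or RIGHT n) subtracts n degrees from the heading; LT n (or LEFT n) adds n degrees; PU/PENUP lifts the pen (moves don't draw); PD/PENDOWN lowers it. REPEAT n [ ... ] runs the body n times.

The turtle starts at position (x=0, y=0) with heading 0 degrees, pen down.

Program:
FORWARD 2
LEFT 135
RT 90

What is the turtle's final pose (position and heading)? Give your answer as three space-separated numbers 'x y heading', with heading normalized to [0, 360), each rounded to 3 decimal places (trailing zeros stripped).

Answer: 2 0 45

Derivation:
Executing turtle program step by step:
Start: pos=(0,0), heading=0, pen down
FD 2: (0,0) -> (2,0) [heading=0, draw]
LT 135: heading 0 -> 135
RT 90: heading 135 -> 45
Final: pos=(2,0), heading=45, 1 segment(s) drawn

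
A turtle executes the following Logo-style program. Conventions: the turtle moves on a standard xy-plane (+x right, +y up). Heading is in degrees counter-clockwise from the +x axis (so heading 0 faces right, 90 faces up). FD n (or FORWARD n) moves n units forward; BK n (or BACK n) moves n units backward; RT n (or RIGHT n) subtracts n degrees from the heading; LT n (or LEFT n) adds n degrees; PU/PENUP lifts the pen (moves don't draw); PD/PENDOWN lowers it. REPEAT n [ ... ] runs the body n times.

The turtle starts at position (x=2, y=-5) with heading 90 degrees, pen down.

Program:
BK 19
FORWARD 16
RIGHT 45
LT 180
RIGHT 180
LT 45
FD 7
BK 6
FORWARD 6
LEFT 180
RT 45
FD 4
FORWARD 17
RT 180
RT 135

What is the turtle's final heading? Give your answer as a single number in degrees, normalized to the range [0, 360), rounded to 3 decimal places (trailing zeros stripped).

Answer: 270

Derivation:
Executing turtle program step by step:
Start: pos=(2,-5), heading=90, pen down
BK 19: (2,-5) -> (2,-24) [heading=90, draw]
FD 16: (2,-24) -> (2,-8) [heading=90, draw]
RT 45: heading 90 -> 45
LT 180: heading 45 -> 225
RT 180: heading 225 -> 45
LT 45: heading 45 -> 90
FD 7: (2,-8) -> (2,-1) [heading=90, draw]
BK 6: (2,-1) -> (2,-7) [heading=90, draw]
FD 6: (2,-7) -> (2,-1) [heading=90, draw]
LT 180: heading 90 -> 270
RT 45: heading 270 -> 225
FD 4: (2,-1) -> (-0.828,-3.828) [heading=225, draw]
FD 17: (-0.828,-3.828) -> (-12.849,-15.849) [heading=225, draw]
RT 180: heading 225 -> 45
RT 135: heading 45 -> 270
Final: pos=(-12.849,-15.849), heading=270, 7 segment(s) drawn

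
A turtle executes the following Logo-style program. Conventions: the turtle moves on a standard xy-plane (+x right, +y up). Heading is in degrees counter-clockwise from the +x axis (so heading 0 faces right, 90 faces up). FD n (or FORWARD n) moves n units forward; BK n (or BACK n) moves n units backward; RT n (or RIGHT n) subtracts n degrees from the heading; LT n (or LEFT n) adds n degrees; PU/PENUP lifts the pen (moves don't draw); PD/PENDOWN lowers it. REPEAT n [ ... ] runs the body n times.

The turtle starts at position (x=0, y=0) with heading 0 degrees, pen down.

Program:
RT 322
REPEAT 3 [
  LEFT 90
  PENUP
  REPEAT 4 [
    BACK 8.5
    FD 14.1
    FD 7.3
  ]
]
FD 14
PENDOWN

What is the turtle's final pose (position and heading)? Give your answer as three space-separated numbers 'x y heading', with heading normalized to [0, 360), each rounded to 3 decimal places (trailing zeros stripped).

Answer: -32.042 -42.8 308

Derivation:
Executing turtle program step by step:
Start: pos=(0,0), heading=0, pen down
RT 322: heading 0 -> 38
REPEAT 3 [
  -- iteration 1/3 --
  LT 90: heading 38 -> 128
  PU: pen up
  REPEAT 4 [
    -- iteration 1/4 --
    BK 8.5: (0,0) -> (5.233,-6.698) [heading=128, move]
    FD 14.1: (5.233,-6.698) -> (-3.448,4.413) [heading=128, move]
    FD 7.3: (-3.448,4.413) -> (-7.942,10.165) [heading=128, move]
    -- iteration 2/4 --
    BK 8.5: (-7.942,10.165) -> (-2.709,3.467) [heading=128, move]
    FD 14.1: (-2.709,3.467) -> (-11.39,14.578) [heading=128, move]
    FD 7.3: (-11.39,14.578) -> (-15.884,20.331) [heading=128, move]
    -- iteration 3/4 --
    BK 8.5: (-15.884,20.331) -> (-10.651,13.633) [heading=128, move]
    FD 14.1: (-10.651,13.633) -> (-19.332,24.744) [heading=128, move]
    FD 7.3: (-19.332,24.744) -> (-23.826,30.496) [heading=128, move]
    -- iteration 4/4 --
    BK 8.5: (-23.826,30.496) -> (-18.593,23.798) [heading=128, move]
    FD 14.1: (-18.593,23.798) -> (-27.274,34.909) [heading=128, move]
    FD 7.3: (-27.274,34.909) -> (-31.768,40.661) [heading=128, move]
  ]
  -- iteration 2/3 --
  LT 90: heading 128 -> 218
  PU: pen up
  REPEAT 4 [
    -- iteration 1/4 --
    BK 8.5: (-31.768,40.661) -> (-25.07,45.894) [heading=218, move]
    FD 14.1: (-25.07,45.894) -> (-36.181,37.214) [heading=218, move]
    FD 7.3: (-36.181,37.214) -> (-41.933,32.719) [heading=218, move]
    -- iteration 2/4 --
    BK 8.5: (-41.933,32.719) -> (-35.235,37.952) [heading=218, move]
    FD 14.1: (-35.235,37.952) -> (-46.346,29.272) [heading=218, move]
    FD 7.3: (-46.346,29.272) -> (-52.099,24.777) [heading=218, move]
    -- iteration 3/4 --
    BK 8.5: (-52.099,24.777) -> (-45.401,30.01) [heading=218, move]
    FD 14.1: (-45.401,30.01) -> (-56.512,21.33) [heading=218, move]
    FD 7.3: (-56.512,21.33) -> (-62.264,16.835) [heading=218, move]
    -- iteration 4/4 --
    BK 8.5: (-62.264,16.835) -> (-55.566,22.068) [heading=218, move]
    FD 14.1: (-55.566,22.068) -> (-66.677,13.388) [heading=218, move]
    FD 7.3: (-66.677,13.388) -> (-72.429,8.893) [heading=218, move]
  ]
  -- iteration 3/3 --
  LT 90: heading 218 -> 308
  PU: pen up
  REPEAT 4 [
    -- iteration 1/4 --
    BK 8.5: (-72.429,8.893) -> (-77.663,15.591) [heading=308, move]
    FD 14.1: (-77.663,15.591) -> (-68.982,4.48) [heading=308, move]
    FD 7.3: (-68.982,4.48) -> (-64.487,-1.272) [heading=308, move]
    -- iteration 2/4 --
    BK 8.5: (-64.487,-1.272) -> (-69.721,5.426) [heading=308, move]
    FD 14.1: (-69.721,5.426) -> (-61.04,-5.685) [heading=308, move]
    FD 7.3: (-61.04,-5.685) -> (-56.545,-11.437) [heading=308, move]
    -- iteration 3/4 --
    BK 8.5: (-56.545,-11.437) -> (-61.779,-4.739) [heading=308, move]
    FD 14.1: (-61.779,-4.739) -> (-53.098,-15.85) [heading=308, move]
    FD 7.3: (-53.098,-15.85) -> (-48.603,-21.603) [heading=308, move]
    -- iteration 4/4 --
    BK 8.5: (-48.603,-21.603) -> (-53.837,-14.905) [heading=308, move]
    FD 14.1: (-53.837,-14.905) -> (-45.156,-26.016) [heading=308, move]
    FD 7.3: (-45.156,-26.016) -> (-40.661,-31.768) [heading=308, move]
  ]
]
FD 14: (-40.661,-31.768) -> (-32.042,-42.8) [heading=308, move]
PD: pen down
Final: pos=(-32.042,-42.8), heading=308, 0 segment(s) drawn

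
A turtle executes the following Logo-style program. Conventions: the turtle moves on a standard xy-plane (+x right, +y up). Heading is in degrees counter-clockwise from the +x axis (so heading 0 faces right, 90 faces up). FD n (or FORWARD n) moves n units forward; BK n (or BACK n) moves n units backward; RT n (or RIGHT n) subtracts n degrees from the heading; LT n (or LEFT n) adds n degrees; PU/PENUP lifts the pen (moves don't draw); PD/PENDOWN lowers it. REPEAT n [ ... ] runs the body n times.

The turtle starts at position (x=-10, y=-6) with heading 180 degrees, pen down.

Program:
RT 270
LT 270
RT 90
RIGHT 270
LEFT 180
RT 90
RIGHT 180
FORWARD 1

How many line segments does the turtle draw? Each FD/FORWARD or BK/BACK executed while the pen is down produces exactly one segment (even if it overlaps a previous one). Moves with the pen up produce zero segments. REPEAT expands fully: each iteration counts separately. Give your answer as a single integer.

Answer: 1

Derivation:
Executing turtle program step by step:
Start: pos=(-10,-6), heading=180, pen down
RT 270: heading 180 -> 270
LT 270: heading 270 -> 180
RT 90: heading 180 -> 90
RT 270: heading 90 -> 180
LT 180: heading 180 -> 0
RT 90: heading 0 -> 270
RT 180: heading 270 -> 90
FD 1: (-10,-6) -> (-10,-5) [heading=90, draw]
Final: pos=(-10,-5), heading=90, 1 segment(s) drawn
Segments drawn: 1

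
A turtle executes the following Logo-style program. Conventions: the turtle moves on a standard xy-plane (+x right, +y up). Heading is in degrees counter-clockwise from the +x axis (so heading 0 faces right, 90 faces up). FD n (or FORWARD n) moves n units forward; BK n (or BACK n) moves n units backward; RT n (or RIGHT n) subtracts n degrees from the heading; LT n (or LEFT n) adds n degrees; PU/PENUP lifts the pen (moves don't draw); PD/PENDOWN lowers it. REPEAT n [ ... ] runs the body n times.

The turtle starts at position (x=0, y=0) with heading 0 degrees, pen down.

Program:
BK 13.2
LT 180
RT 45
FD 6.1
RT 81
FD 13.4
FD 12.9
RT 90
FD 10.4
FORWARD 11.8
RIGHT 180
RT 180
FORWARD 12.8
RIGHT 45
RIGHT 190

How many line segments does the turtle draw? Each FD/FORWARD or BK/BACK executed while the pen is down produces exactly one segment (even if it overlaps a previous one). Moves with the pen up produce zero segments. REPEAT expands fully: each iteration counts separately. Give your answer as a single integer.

Answer: 7

Derivation:
Executing turtle program step by step:
Start: pos=(0,0), heading=0, pen down
BK 13.2: (0,0) -> (-13.2,0) [heading=0, draw]
LT 180: heading 0 -> 180
RT 45: heading 180 -> 135
FD 6.1: (-13.2,0) -> (-17.513,4.313) [heading=135, draw]
RT 81: heading 135 -> 54
FD 13.4: (-17.513,4.313) -> (-9.637,15.154) [heading=54, draw]
FD 12.9: (-9.637,15.154) -> (-2.055,25.59) [heading=54, draw]
RT 90: heading 54 -> 324
FD 10.4: (-2.055,25.59) -> (6.359,19.478) [heading=324, draw]
FD 11.8: (6.359,19.478) -> (15.906,12.542) [heading=324, draw]
RT 180: heading 324 -> 144
RT 180: heading 144 -> 324
FD 12.8: (15.906,12.542) -> (26.261,5.018) [heading=324, draw]
RT 45: heading 324 -> 279
RT 190: heading 279 -> 89
Final: pos=(26.261,5.018), heading=89, 7 segment(s) drawn
Segments drawn: 7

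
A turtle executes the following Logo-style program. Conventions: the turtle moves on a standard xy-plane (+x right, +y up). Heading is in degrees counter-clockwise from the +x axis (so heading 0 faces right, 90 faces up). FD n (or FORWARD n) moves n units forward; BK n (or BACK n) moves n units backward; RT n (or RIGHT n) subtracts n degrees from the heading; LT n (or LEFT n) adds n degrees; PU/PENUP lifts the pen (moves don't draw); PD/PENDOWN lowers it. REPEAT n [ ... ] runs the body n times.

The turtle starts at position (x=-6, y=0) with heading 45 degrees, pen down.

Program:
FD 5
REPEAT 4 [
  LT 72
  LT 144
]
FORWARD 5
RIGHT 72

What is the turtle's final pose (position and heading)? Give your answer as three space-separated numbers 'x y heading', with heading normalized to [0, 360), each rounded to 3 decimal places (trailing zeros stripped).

Answer: -7.403 2.753 117

Derivation:
Executing turtle program step by step:
Start: pos=(-6,0), heading=45, pen down
FD 5: (-6,0) -> (-2.464,3.536) [heading=45, draw]
REPEAT 4 [
  -- iteration 1/4 --
  LT 72: heading 45 -> 117
  LT 144: heading 117 -> 261
  -- iteration 2/4 --
  LT 72: heading 261 -> 333
  LT 144: heading 333 -> 117
  -- iteration 3/4 --
  LT 72: heading 117 -> 189
  LT 144: heading 189 -> 333
  -- iteration 4/4 --
  LT 72: heading 333 -> 45
  LT 144: heading 45 -> 189
]
FD 5: (-2.464,3.536) -> (-7.403,2.753) [heading=189, draw]
RT 72: heading 189 -> 117
Final: pos=(-7.403,2.753), heading=117, 2 segment(s) drawn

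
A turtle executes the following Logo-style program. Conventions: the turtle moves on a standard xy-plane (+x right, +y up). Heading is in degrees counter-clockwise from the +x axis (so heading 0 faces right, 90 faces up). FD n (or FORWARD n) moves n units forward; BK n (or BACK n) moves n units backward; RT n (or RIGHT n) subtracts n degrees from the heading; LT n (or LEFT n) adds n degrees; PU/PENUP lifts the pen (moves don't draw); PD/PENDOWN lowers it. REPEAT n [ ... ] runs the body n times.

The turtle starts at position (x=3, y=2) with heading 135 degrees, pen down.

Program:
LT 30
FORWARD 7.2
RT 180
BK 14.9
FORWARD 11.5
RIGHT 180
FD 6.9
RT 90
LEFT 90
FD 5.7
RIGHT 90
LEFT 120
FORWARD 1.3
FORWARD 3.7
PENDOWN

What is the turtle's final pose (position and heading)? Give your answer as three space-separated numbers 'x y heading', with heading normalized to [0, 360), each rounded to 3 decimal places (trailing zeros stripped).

Answer: -24.239 6.711 195

Derivation:
Executing turtle program step by step:
Start: pos=(3,2), heading=135, pen down
LT 30: heading 135 -> 165
FD 7.2: (3,2) -> (-3.955,3.863) [heading=165, draw]
RT 180: heading 165 -> 345
BK 14.9: (-3.955,3.863) -> (-18.347,7.72) [heading=345, draw]
FD 11.5: (-18.347,7.72) -> (-7.239,4.743) [heading=345, draw]
RT 180: heading 345 -> 165
FD 6.9: (-7.239,4.743) -> (-13.904,6.529) [heading=165, draw]
RT 90: heading 165 -> 75
LT 90: heading 75 -> 165
FD 5.7: (-13.904,6.529) -> (-19.409,8.005) [heading=165, draw]
RT 90: heading 165 -> 75
LT 120: heading 75 -> 195
FD 1.3: (-19.409,8.005) -> (-20.665,7.668) [heading=195, draw]
FD 3.7: (-20.665,7.668) -> (-24.239,6.711) [heading=195, draw]
PD: pen down
Final: pos=(-24.239,6.711), heading=195, 7 segment(s) drawn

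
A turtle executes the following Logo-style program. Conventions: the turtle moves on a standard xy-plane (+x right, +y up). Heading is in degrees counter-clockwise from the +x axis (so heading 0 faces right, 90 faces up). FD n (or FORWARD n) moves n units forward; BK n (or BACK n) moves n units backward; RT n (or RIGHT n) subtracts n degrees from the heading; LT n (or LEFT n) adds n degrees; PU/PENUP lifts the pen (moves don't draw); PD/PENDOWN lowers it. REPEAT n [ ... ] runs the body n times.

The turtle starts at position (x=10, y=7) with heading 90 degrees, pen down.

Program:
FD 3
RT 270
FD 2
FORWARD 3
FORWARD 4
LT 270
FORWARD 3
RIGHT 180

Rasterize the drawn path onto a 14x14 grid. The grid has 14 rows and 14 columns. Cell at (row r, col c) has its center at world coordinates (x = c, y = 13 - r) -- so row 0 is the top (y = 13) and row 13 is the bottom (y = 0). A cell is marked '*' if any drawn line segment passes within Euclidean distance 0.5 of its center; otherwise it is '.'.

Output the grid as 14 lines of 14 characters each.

Segment 0: (10,7) -> (10,10)
Segment 1: (10,10) -> (8,10)
Segment 2: (8,10) -> (5,10)
Segment 3: (5,10) -> (1,10)
Segment 4: (1,10) -> (1,13)

Answer: .*............
.*............
.*............
.**********...
..........*...
..........*...
..........*...
..............
..............
..............
..............
..............
..............
..............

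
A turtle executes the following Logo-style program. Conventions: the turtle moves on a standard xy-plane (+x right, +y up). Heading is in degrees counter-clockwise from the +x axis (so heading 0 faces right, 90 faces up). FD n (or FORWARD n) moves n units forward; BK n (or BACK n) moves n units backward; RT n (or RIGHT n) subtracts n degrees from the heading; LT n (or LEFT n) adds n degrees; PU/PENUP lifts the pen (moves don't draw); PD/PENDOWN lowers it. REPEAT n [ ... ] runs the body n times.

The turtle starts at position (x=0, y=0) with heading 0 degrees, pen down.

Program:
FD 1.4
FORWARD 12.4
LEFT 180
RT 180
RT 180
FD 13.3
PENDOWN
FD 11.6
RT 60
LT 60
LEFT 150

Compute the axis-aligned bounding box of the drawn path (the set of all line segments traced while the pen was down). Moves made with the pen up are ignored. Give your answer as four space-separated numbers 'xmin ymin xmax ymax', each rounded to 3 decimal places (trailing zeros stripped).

Executing turtle program step by step:
Start: pos=(0,0), heading=0, pen down
FD 1.4: (0,0) -> (1.4,0) [heading=0, draw]
FD 12.4: (1.4,0) -> (13.8,0) [heading=0, draw]
LT 180: heading 0 -> 180
RT 180: heading 180 -> 0
RT 180: heading 0 -> 180
FD 13.3: (13.8,0) -> (0.5,0) [heading=180, draw]
PD: pen down
FD 11.6: (0.5,0) -> (-11.1,0) [heading=180, draw]
RT 60: heading 180 -> 120
LT 60: heading 120 -> 180
LT 150: heading 180 -> 330
Final: pos=(-11.1,0), heading=330, 4 segment(s) drawn

Segment endpoints: x in {-11.1, 0, 0.5, 1.4, 13.8}, y in {0, 0, 0}
xmin=-11.1, ymin=0, xmax=13.8, ymax=0

Answer: -11.1 0 13.8 0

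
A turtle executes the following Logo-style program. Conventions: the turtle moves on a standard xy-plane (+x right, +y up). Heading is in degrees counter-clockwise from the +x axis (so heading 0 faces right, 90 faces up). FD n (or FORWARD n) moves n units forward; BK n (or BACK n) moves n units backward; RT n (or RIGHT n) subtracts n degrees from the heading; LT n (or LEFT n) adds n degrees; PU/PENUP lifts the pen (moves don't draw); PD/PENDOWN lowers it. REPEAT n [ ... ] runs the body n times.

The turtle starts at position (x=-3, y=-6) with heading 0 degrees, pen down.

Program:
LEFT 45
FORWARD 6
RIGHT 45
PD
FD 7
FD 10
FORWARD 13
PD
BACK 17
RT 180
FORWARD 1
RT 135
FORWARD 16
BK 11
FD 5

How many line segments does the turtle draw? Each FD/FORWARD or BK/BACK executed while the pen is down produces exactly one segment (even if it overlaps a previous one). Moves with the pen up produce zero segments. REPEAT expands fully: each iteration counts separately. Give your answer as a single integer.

Answer: 9

Derivation:
Executing turtle program step by step:
Start: pos=(-3,-6), heading=0, pen down
LT 45: heading 0 -> 45
FD 6: (-3,-6) -> (1.243,-1.757) [heading=45, draw]
RT 45: heading 45 -> 0
PD: pen down
FD 7: (1.243,-1.757) -> (8.243,-1.757) [heading=0, draw]
FD 10: (8.243,-1.757) -> (18.243,-1.757) [heading=0, draw]
FD 13: (18.243,-1.757) -> (31.243,-1.757) [heading=0, draw]
PD: pen down
BK 17: (31.243,-1.757) -> (14.243,-1.757) [heading=0, draw]
RT 180: heading 0 -> 180
FD 1: (14.243,-1.757) -> (13.243,-1.757) [heading=180, draw]
RT 135: heading 180 -> 45
FD 16: (13.243,-1.757) -> (24.556,9.556) [heading=45, draw]
BK 11: (24.556,9.556) -> (16.778,1.778) [heading=45, draw]
FD 5: (16.778,1.778) -> (20.314,5.314) [heading=45, draw]
Final: pos=(20.314,5.314), heading=45, 9 segment(s) drawn
Segments drawn: 9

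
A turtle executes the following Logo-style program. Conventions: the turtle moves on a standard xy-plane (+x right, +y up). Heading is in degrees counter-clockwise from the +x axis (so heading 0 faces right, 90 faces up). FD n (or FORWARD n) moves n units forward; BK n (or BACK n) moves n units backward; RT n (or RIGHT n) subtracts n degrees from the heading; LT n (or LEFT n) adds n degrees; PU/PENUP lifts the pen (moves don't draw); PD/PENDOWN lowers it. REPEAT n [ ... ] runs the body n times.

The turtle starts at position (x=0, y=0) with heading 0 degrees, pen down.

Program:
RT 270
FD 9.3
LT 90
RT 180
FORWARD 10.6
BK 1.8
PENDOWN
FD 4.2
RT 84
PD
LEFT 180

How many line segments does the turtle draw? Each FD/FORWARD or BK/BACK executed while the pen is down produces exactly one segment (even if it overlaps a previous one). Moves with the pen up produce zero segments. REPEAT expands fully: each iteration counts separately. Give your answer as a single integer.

Answer: 4

Derivation:
Executing turtle program step by step:
Start: pos=(0,0), heading=0, pen down
RT 270: heading 0 -> 90
FD 9.3: (0,0) -> (0,9.3) [heading=90, draw]
LT 90: heading 90 -> 180
RT 180: heading 180 -> 0
FD 10.6: (0,9.3) -> (10.6,9.3) [heading=0, draw]
BK 1.8: (10.6,9.3) -> (8.8,9.3) [heading=0, draw]
PD: pen down
FD 4.2: (8.8,9.3) -> (13,9.3) [heading=0, draw]
RT 84: heading 0 -> 276
PD: pen down
LT 180: heading 276 -> 96
Final: pos=(13,9.3), heading=96, 4 segment(s) drawn
Segments drawn: 4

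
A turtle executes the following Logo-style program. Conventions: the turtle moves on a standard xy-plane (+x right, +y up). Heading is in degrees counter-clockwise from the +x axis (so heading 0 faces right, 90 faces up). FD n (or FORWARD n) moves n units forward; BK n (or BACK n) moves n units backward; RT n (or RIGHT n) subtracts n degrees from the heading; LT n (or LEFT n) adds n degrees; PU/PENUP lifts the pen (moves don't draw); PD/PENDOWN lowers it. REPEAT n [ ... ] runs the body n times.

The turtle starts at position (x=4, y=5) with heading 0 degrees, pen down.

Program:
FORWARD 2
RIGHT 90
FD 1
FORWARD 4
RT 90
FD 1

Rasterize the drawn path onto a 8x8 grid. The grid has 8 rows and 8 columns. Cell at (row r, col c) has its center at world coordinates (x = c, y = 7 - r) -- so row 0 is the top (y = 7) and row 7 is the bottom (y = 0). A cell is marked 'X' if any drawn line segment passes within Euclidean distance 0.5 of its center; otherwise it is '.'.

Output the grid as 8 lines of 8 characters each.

Answer: ........
........
....XXX.
......X.
......X.
......X.
......X.
.....XX.

Derivation:
Segment 0: (4,5) -> (6,5)
Segment 1: (6,5) -> (6,4)
Segment 2: (6,4) -> (6,0)
Segment 3: (6,0) -> (5,-0)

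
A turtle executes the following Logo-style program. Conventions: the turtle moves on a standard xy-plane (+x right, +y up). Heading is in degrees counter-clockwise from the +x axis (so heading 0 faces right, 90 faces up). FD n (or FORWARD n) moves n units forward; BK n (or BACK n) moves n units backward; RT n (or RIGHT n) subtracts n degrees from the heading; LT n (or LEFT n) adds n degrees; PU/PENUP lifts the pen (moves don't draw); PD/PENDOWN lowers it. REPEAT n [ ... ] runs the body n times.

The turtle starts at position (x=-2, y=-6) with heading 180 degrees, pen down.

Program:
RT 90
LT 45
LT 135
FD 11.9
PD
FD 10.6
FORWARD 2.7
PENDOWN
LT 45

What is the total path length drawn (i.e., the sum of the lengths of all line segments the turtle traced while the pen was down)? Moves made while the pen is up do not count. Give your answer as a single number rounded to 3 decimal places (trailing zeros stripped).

Executing turtle program step by step:
Start: pos=(-2,-6), heading=180, pen down
RT 90: heading 180 -> 90
LT 45: heading 90 -> 135
LT 135: heading 135 -> 270
FD 11.9: (-2,-6) -> (-2,-17.9) [heading=270, draw]
PD: pen down
FD 10.6: (-2,-17.9) -> (-2,-28.5) [heading=270, draw]
FD 2.7: (-2,-28.5) -> (-2,-31.2) [heading=270, draw]
PD: pen down
LT 45: heading 270 -> 315
Final: pos=(-2,-31.2), heading=315, 3 segment(s) drawn

Segment lengths:
  seg 1: (-2,-6) -> (-2,-17.9), length = 11.9
  seg 2: (-2,-17.9) -> (-2,-28.5), length = 10.6
  seg 3: (-2,-28.5) -> (-2,-31.2), length = 2.7
Total = 25.2

Answer: 25.2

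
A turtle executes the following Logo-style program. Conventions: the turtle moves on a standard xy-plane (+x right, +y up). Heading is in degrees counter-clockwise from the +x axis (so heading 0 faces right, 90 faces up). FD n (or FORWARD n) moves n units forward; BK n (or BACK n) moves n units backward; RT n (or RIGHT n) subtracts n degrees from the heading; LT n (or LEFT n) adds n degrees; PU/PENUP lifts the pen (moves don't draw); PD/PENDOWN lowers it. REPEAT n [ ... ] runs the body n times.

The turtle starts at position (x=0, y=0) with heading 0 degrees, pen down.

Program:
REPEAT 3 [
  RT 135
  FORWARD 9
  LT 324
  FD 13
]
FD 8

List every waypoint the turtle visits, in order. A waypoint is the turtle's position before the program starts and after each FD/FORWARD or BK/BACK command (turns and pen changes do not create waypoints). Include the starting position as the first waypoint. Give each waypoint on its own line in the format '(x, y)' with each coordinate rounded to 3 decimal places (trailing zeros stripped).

Executing turtle program step by step:
Start: pos=(0,0), heading=0, pen down
REPEAT 3 [
  -- iteration 1/3 --
  RT 135: heading 0 -> 225
  FD 9: (0,0) -> (-6.364,-6.364) [heading=225, draw]
  LT 324: heading 225 -> 189
  FD 13: (-6.364,-6.364) -> (-19.204,-8.398) [heading=189, draw]
  -- iteration 2/3 --
  RT 135: heading 189 -> 54
  FD 9: (-19.204,-8.398) -> (-13.914,-1.116) [heading=54, draw]
  LT 324: heading 54 -> 18
  FD 13: (-13.914,-1.116) -> (-1.55,2.901) [heading=18, draw]
  -- iteration 3/3 --
  RT 135: heading 18 -> 243
  FD 9: (-1.55,2.901) -> (-5.636,-5.118) [heading=243, draw]
  LT 324: heading 243 -> 207
  FD 13: (-5.636,-5.118) -> (-17.219,-11.02) [heading=207, draw]
]
FD 8: (-17.219,-11.02) -> (-24.347,-14.652) [heading=207, draw]
Final: pos=(-24.347,-14.652), heading=207, 7 segment(s) drawn
Waypoints (8 total):
(0, 0)
(-6.364, -6.364)
(-19.204, -8.398)
(-13.914, -1.116)
(-1.55, 2.901)
(-5.636, -5.118)
(-17.219, -11.02)
(-24.347, -14.652)

Answer: (0, 0)
(-6.364, -6.364)
(-19.204, -8.398)
(-13.914, -1.116)
(-1.55, 2.901)
(-5.636, -5.118)
(-17.219, -11.02)
(-24.347, -14.652)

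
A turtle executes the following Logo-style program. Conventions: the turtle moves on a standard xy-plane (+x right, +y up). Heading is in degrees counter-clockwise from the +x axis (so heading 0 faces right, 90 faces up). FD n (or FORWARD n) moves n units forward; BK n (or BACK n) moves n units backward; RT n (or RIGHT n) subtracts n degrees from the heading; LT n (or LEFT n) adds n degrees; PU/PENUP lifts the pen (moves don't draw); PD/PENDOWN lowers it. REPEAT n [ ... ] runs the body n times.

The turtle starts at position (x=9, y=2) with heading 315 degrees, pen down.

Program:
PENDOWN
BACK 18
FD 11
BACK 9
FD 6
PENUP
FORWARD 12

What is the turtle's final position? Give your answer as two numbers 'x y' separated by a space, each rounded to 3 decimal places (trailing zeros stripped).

Answer: 10.414 0.586

Derivation:
Executing turtle program step by step:
Start: pos=(9,2), heading=315, pen down
PD: pen down
BK 18: (9,2) -> (-3.728,14.728) [heading=315, draw]
FD 11: (-3.728,14.728) -> (4.05,6.95) [heading=315, draw]
BK 9: (4.05,6.95) -> (-2.314,13.314) [heading=315, draw]
FD 6: (-2.314,13.314) -> (1.929,9.071) [heading=315, draw]
PU: pen up
FD 12: (1.929,9.071) -> (10.414,0.586) [heading=315, move]
Final: pos=(10.414,0.586), heading=315, 4 segment(s) drawn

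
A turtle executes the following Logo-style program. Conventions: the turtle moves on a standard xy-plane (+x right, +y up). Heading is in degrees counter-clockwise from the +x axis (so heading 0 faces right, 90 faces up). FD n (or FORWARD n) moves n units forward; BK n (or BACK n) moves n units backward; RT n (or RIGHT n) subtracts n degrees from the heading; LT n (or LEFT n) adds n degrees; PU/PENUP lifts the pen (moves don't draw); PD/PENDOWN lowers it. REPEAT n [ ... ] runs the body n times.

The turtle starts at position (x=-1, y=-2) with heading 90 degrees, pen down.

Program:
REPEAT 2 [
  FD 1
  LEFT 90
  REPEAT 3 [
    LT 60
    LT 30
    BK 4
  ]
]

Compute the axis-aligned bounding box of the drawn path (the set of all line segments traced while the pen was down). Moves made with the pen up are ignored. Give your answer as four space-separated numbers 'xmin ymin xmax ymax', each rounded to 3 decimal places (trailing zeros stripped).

Executing turtle program step by step:
Start: pos=(-1,-2), heading=90, pen down
REPEAT 2 [
  -- iteration 1/2 --
  FD 1: (-1,-2) -> (-1,-1) [heading=90, draw]
  LT 90: heading 90 -> 180
  REPEAT 3 [
    -- iteration 1/3 --
    LT 60: heading 180 -> 240
    LT 30: heading 240 -> 270
    BK 4: (-1,-1) -> (-1,3) [heading=270, draw]
    -- iteration 2/3 --
    LT 60: heading 270 -> 330
    LT 30: heading 330 -> 0
    BK 4: (-1,3) -> (-5,3) [heading=0, draw]
    -- iteration 3/3 --
    LT 60: heading 0 -> 60
    LT 30: heading 60 -> 90
    BK 4: (-5,3) -> (-5,-1) [heading=90, draw]
  ]
  -- iteration 2/2 --
  FD 1: (-5,-1) -> (-5,0) [heading=90, draw]
  LT 90: heading 90 -> 180
  REPEAT 3 [
    -- iteration 1/3 --
    LT 60: heading 180 -> 240
    LT 30: heading 240 -> 270
    BK 4: (-5,0) -> (-5,4) [heading=270, draw]
    -- iteration 2/3 --
    LT 60: heading 270 -> 330
    LT 30: heading 330 -> 0
    BK 4: (-5,4) -> (-9,4) [heading=0, draw]
    -- iteration 3/3 --
    LT 60: heading 0 -> 60
    LT 30: heading 60 -> 90
    BK 4: (-9,4) -> (-9,0) [heading=90, draw]
  ]
]
Final: pos=(-9,0), heading=90, 8 segment(s) drawn

Segment endpoints: x in {-9, -9, -5, -5, -5, -1, -1, -1}, y in {-2, -1, -1, 0, 0, 3, 3, 4, 4}
xmin=-9, ymin=-2, xmax=-1, ymax=4

Answer: -9 -2 -1 4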